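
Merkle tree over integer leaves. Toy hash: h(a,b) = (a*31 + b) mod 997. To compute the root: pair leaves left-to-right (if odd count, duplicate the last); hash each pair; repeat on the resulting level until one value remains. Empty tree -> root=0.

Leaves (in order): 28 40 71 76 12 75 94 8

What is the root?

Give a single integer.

L0: [28, 40, 71, 76, 12, 75, 94, 8]
L1: h(28,40)=(28*31+40)%997=908 h(71,76)=(71*31+76)%997=283 h(12,75)=(12*31+75)%997=447 h(94,8)=(94*31+8)%997=928 -> [908, 283, 447, 928]
L2: h(908,283)=(908*31+283)%997=515 h(447,928)=(447*31+928)%997=827 -> [515, 827]
L3: h(515,827)=(515*31+827)%997=840 -> [840]

Answer: 840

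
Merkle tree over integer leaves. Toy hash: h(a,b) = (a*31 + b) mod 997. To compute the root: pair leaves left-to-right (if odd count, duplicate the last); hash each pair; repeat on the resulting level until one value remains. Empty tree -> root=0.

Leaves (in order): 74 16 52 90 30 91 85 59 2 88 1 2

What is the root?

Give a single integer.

Answer: 32

Derivation:
L0: [74, 16, 52, 90, 30, 91, 85, 59, 2, 88, 1, 2]
L1: h(74,16)=(74*31+16)%997=316 h(52,90)=(52*31+90)%997=705 h(30,91)=(30*31+91)%997=24 h(85,59)=(85*31+59)%997=700 h(2,88)=(2*31+88)%997=150 h(1,2)=(1*31+2)%997=33 -> [316, 705, 24, 700, 150, 33]
L2: h(316,705)=(316*31+705)%997=531 h(24,700)=(24*31+700)%997=447 h(150,33)=(150*31+33)%997=695 -> [531, 447, 695]
L3: h(531,447)=(531*31+447)%997=956 h(695,695)=(695*31+695)%997=306 -> [956, 306]
L4: h(956,306)=(956*31+306)%997=32 -> [32]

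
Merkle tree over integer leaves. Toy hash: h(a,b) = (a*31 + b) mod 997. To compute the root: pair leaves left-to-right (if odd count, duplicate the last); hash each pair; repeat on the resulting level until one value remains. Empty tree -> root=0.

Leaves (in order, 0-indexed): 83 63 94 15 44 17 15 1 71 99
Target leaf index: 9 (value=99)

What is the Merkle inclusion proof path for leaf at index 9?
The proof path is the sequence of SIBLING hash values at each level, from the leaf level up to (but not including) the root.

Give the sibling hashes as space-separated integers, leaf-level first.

Answer: 71 306 819 297

Derivation:
L0 (leaves): [83, 63, 94, 15, 44, 17, 15, 1, 71, 99], target index=9
L1: h(83,63)=(83*31+63)%997=642 [pair 0] h(94,15)=(94*31+15)%997=935 [pair 1] h(44,17)=(44*31+17)%997=384 [pair 2] h(15,1)=(15*31+1)%997=466 [pair 3] h(71,99)=(71*31+99)%997=306 [pair 4] -> [642, 935, 384, 466, 306]
  Sibling for proof at L0: 71
L2: h(642,935)=(642*31+935)%997=897 [pair 0] h(384,466)=(384*31+466)%997=406 [pair 1] h(306,306)=(306*31+306)%997=819 [pair 2] -> [897, 406, 819]
  Sibling for proof at L1: 306
L3: h(897,406)=(897*31+406)%997=297 [pair 0] h(819,819)=(819*31+819)%997=286 [pair 1] -> [297, 286]
  Sibling for proof at L2: 819
L4: h(297,286)=(297*31+286)%997=520 [pair 0] -> [520]
  Sibling for proof at L3: 297
Root: 520
Proof path (sibling hashes from leaf to root): [71, 306, 819, 297]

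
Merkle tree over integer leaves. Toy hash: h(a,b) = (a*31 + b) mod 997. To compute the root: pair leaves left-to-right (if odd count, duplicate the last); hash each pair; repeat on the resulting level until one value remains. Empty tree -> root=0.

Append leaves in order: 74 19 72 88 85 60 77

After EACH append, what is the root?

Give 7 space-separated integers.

After append 74 (leaves=[74]):
  L0: [74]
  root=74
After append 19 (leaves=[74, 19]):
  L0: [74, 19]
  L1: h(74,19)=(74*31+19)%997=319 -> [319]
  root=319
After append 72 (leaves=[74, 19, 72]):
  L0: [74, 19, 72]
  L1: h(74,19)=(74*31+19)%997=319 h(72,72)=(72*31+72)%997=310 -> [319, 310]
  L2: h(319,310)=(319*31+310)%997=229 -> [229]
  root=229
After append 88 (leaves=[74, 19, 72, 88]):
  L0: [74, 19, 72, 88]
  L1: h(74,19)=(74*31+19)%997=319 h(72,88)=(72*31+88)%997=326 -> [319, 326]
  L2: h(319,326)=(319*31+326)%997=245 -> [245]
  root=245
After append 85 (leaves=[74, 19, 72, 88, 85]):
  L0: [74, 19, 72, 88, 85]
  L1: h(74,19)=(74*31+19)%997=319 h(72,88)=(72*31+88)%997=326 h(85,85)=(85*31+85)%997=726 -> [319, 326, 726]
  L2: h(319,326)=(319*31+326)%997=245 h(726,726)=(726*31+726)%997=301 -> [245, 301]
  L3: h(245,301)=(245*31+301)%997=917 -> [917]
  root=917
After append 60 (leaves=[74, 19, 72, 88, 85, 60]):
  L0: [74, 19, 72, 88, 85, 60]
  L1: h(74,19)=(74*31+19)%997=319 h(72,88)=(72*31+88)%997=326 h(85,60)=(85*31+60)%997=701 -> [319, 326, 701]
  L2: h(319,326)=(319*31+326)%997=245 h(701,701)=(701*31+701)%997=498 -> [245, 498]
  L3: h(245,498)=(245*31+498)%997=117 -> [117]
  root=117
After append 77 (leaves=[74, 19, 72, 88, 85, 60, 77]):
  L0: [74, 19, 72, 88, 85, 60, 77]
  L1: h(74,19)=(74*31+19)%997=319 h(72,88)=(72*31+88)%997=326 h(85,60)=(85*31+60)%997=701 h(77,77)=(77*31+77)%997=470 -> [319, 326, 701, 470]
  L2: h(319,326)=(319*31+326)%997=245 h(701,470)=(701*31+470)%997=267 -> [245, 267]
  L3: h(245,267)=(245*31+267)%997=883 -> [883]
  root=883

Answer: 74 319 229 245 917 117 883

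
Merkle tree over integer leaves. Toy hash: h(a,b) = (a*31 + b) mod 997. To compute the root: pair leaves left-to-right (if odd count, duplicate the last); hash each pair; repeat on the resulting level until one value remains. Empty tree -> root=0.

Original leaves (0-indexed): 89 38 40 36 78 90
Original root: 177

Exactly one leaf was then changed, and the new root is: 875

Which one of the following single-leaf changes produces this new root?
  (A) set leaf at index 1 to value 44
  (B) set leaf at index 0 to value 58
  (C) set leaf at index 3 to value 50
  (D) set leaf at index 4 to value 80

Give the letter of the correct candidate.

Original leaves: [89, 38, 40, 36, 78, 90]
Target new root: 875
Try each candidate change and compute the resulting root:
Candidate A: set leaf[1] = 44 -> leaves = [89, 44, 40, 36, 78, 90]
  L0: [89, 44, 40, 36, 78, 90]
  L1: h(89,44)=(89*31+44)%997=809 h(40,36)=(40*31+36)%997=279 h(78,90)=(78*31+90)%997=514 -> [809, 279, 514]
  L2: h(809,279)=(809*31+279)%997=433 h(514,514)=(514*31+514)%997=496 -> [433, 496]
  L3: h(433,496)=(433*31+496)%997=958 -> [958]
  root = 958 != target 875
Candidate B: set leaf[0] = 58 -> leaves = [58, 38, 40, 36, 78, 90]
  L0: [58, 38, 40, 36, 78, 90]
  L1: h(58,38)=(58*31+38)%997=839 h(40,36)=(40*31+36)%997=279 h(78,90)=(78*31+90)%997=514 -> [839, 279, 514]
  L2: h(839,279)=(839*31+279)%997=366 h(514,514)=(514*31+514)%997=496 -> [366, 496]
  L3: h(366,496)=(366*31+496)%997=875 -> [875]
  root = 875 == target 875  ** MATCH **
Candidate C: set leaf[3] = 50 -> leaves = [89, 38, 40, 50, 78, 90]
  L0: [89, 38, 40, 50, 78, 90]
  L1: h(89,38)=(89*31+38)%997=803 h(40,50)=(40*31+50)%997=293 h(78,90)=(78*31+90)%997=514 -> [803, 293, 514]
  L2: h(803,293)=(803*31+293)%997=261 h(514,514)=(514*31+514)%997=496 -> [261, 496]
  L3: h(261,496)=(261*31+496)%997=611 -> [611]
  root = 611 != target 875
Candidate D: set leaf[4] = 80 -> leaves = [89, 38, 40, 36, 80, 90]
  L0: [89, 38, 40, 36, 80, 90]
  L1: h(89,38)=(89*31+38)%997=803 h(40,36)=(40*31+36)%997=279 h(80,90)=(80*31+90)%997=576 -> [803, 279, 576]
  L2: h(803,279)=(803*31+279)%997=247 h(576,576)=(576*31+576)%997=486 -> [247, 486]
  L3: h(247,486)=(247*31+486)%997=167 -> [167]
  root = 167 != target 875
Candidate B produces the target root.

Answer: B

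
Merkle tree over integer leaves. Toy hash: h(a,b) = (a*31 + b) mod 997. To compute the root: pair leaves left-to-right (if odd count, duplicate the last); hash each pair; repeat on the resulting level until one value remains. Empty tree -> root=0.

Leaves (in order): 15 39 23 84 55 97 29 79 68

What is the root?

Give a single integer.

Answer: 335

Derivation:
L0: [15, 39, 23, 84, 55, 97, 29, 79, 68]
L1: h(15,39)=(15*31+39)%997=504 h(23,84)=(23*31+84)%997=797 h(55,97)=(55*31+97)%997=805 h(29,79)=(29*31+79)%997=978 h(68,68)=(68*31+68)%997=182 -> [504, 797, 805, 978, 182]
L2: h(504,797)=(504*31+797)%997=469 h(805,978)=(805*31+978)%997=11 h(182,182)=(182*31+182)%997=839 -> [469, 11, 839]
L3: h(469,11)=(469*31+11)%997=592 h(839,839)=(839*31+839)%997=926 -> [592, 926]
L4: h(592,926)=(592*31+926)%997=335 -> [335]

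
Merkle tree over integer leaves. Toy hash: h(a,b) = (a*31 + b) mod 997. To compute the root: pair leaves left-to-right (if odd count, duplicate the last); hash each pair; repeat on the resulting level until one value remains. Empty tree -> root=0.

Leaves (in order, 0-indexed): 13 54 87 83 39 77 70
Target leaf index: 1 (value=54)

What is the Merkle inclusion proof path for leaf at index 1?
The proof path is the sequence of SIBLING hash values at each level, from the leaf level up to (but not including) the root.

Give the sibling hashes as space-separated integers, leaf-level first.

L0 (leaves): [13, 54, 87, 83, 39, 77, 70], target index=1
L1: h(13,54)=(13*31+54)%997=457 [pair 0] h(87,83)=(87*31+83)%997=786 [pair 1] h(39,77)=(39*31+77)%997=289 [pair 2] h(70,70)=(70*31+70)%997=246 [pair 3] -> [457, 786, 289, 246]
  Sibling for proof at L0: 13
L2: h(457,786)=(457*31+786)%997=995 [pair 0] h(289,246)=(289*31+246)%997=232 [pair 1] -> [995, 232]
  Sibling for proof at L1: 786
L3: h(995,232)=(995*31+232)%997=170 [pair 0] -> [170]
  Sibling for proof at L2: 232
Root: 170
Proof path (sibling hashes from leaf to root): [13, 786, 232]

Answer: 13 786 232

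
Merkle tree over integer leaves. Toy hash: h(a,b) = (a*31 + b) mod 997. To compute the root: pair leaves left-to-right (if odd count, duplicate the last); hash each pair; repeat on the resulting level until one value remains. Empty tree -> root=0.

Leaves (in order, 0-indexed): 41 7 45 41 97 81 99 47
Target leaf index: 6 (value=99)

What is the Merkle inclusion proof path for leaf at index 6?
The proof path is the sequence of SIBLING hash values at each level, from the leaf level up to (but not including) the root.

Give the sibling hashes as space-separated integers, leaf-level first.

L0 (leaves): [41, 7, 45, 41, 97, 81, 99, 47], target index=6
L1: h(41,7)=(41*31+7)%997=281 [pair 0] h(45,41)=(45*31+41)%997=439 [pair 1] h(97,81)=(97*31+81)%997=97 [pair 2] h(99,47)=(99*31+47)%997=125 [pair 3] -> [281, 439, 97, 125]
  Sibling for proof at L0: 47
L2: h(281,439)=(281*31+439)%997=177 [pair 0] h(97,125)=(97*31+125)%997=141 [pair 1] -> [177, 141]
  Sibling for proof at L1: 97
L3: h(177,141)=(177*31+141)%997=643 [pair 0] -> [643]
  Sibling for proof at L2: 177
Root: 643
Proof path (sibling hashes from leaf to root): [47, 97, 177]

Answer: 47 97 177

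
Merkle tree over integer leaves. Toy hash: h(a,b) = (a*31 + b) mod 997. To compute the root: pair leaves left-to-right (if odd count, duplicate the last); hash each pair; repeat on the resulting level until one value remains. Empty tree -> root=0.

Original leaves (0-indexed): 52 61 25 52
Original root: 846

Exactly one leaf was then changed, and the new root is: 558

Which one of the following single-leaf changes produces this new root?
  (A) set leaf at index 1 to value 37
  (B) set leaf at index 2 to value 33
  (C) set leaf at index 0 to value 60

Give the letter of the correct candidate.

Answer: C

Derivation:
Original leaves: [52, 61, 25, 52]
Target new root: 558
Try each candidate change and compute the resulting root:
Candidate A: set leaf[1] = 37 -> leaves = [52, 37, 25, 52]
  L0: [52, 37, 25, 52]
  L1: h(52,37)=(52*31+37)%997=652 h(25,52)=(25*31+52)%997=827 -> [652, 827]
  L2: h(652,827)=(652*31+827)%997=102 -> [102]
  root = 102 != target 558
Candidate B: set leaf[2] = 33 -> leaves = [52, 61, 33, 52]
  L0: [52, 61, 33, 52]
  L1: h(52,61)=(52*31+61)%997=676 h(33,52)=(33*31+52)%997=78 -> [676, 78]
  L2: h(676,78)=(676*31+78)%997=97 -> [97]
  root = 97 != target 558
Candidate C: set leaf[0] = 60 -> leaves = [60, 61, 25, 52]
  L0: [60, 61, 25, 52]
  L1: h(60,61)=(60*31+61)%997=924 h(25,52)=(25*31+52)%997=827 -> [924, 827]
  L2: h(924,827)=(924*31+827)%997=558 -> [558]
  root = 558 == target 558  ** MATCH **
Candidate C produces the target root.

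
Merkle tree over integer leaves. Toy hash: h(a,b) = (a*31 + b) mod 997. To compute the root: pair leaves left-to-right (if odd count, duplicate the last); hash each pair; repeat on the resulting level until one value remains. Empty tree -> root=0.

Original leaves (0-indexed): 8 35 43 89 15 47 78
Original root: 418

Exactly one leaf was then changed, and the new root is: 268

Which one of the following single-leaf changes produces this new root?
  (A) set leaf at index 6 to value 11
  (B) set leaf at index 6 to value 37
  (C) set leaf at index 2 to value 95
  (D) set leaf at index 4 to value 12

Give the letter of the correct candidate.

Answer: A

Derivation:
Original leaves: [8, 35, 43, 89, 15, 47, 78]
Target new root: 268
Try each candidate change and compute the resulting root:
Candidate A: set leaf[6] = 11 -> leaves = [8, 35, 43, 89, 15, 47, 11]
  L0: [8, 35, 43, 89, 15, 47, 11]
  L1: h(8,35)=(8*31+35)%997=283 h(43,89)=(43*31+89)%997=425 h(15,47)=(15*31+47)%997=512 h(11,11)=(11*31+11)%997=352 -> [283, 425, 512, 352]
  L2: h(283,425)=(283*31+425)%997=225 h(512,352)=(512*31+352)%997=272 -> [225, 272]
  L3: h(225,272)=(225*31+272)%997=268 -> [268]
  root = 268 == target 268  ** MATCH **
Candidate B: set leaf[6] = 37 -> leaves = [8, 35, 43, 89, 15, 47, 37]
  L0: [8, 35, 43, 89, 15, 47, 37]
  L1: h(8,35)=(8*31+35)%997=283 h(43,89)=(43*31+89)%997=425 h(15,47)=(15*31+47)%997=512 h(37,37)=(37*31+37)%997=187 -> [283, 425, 512, 187]
  L2: h(283,425)=(283*31+425)%997=225 h(512,187)=(512*31+187)%997=107 -> [225, 107]
  L3: h(225,107)=(225*31+107)%997=103 -> [103]
  root = 103 != target 268
Candidate C: set leaf[2] = 95 -> leaves = [8, 35, 95, 89, 15, 47, 78]
  L0: [8, 35, 95, 89, 15, 47, 78]
  L1: h(8,35)=(8*31+35)%997=283 h(95,89)=(95*31+89)%997=43 h(15,47)=(15*31+47)%997=512 h(78,78)=(78*31+78)%997=502 -> [283, 43, 512, 502]
  L2: h(283,43)=(283*31+43)%997=840 h(512,502)=(512*31+502)%997=422 -> [840, 422]
  L3: h(840,422)=(840*31+422)%997=540 -> [540]
  root = 540 != target 268
Candidate D: set leaf[4] = 12 -> leaves = [8, 35, 43, 89, 12, 47, 78]
  L0: [8, 35, 43, 89, 12, 47, 78]
  L1: h(8,35)=(8*31+35)%997=283 h(43,89)=(43*31+89)%997=425 h(12,47)=(12*31+47)%997=419 h(78,78)=(78*31+78)%997=502 -> [283, 425, 419, 502]
  L2: h(283,425)=(283*31+425)%997=225 h(419,502)=(419*31+502)%997=530 -> [225, 530]
  L3: h(225,530)=(225*31+530)%997=526 -> [526]
  root = 526 != target 268
Candidate A produces the target root.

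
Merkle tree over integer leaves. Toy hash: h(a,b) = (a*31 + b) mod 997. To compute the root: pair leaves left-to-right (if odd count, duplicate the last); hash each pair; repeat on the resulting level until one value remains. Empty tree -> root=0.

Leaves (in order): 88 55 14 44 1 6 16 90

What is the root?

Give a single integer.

L0: [88, 55, 14, 44, 1, 6, 16, 90]
L1: h(88,55)=(88*31+55)%997=789 h(14,44)=(14*31+44)%997=478 h(1,6)=(1*31+6)%997=37 h(16,90)=(16*31+90)%997=586 -> [789, 478, 37, 586]
L2: h(789,478)=(789*31+478)%997=12 h(37,586)=(37*31+586)%997=736 -> [12, 736]
L3: h(12,736)=(12*31+736)%997=111 -> [111]

Answer: 111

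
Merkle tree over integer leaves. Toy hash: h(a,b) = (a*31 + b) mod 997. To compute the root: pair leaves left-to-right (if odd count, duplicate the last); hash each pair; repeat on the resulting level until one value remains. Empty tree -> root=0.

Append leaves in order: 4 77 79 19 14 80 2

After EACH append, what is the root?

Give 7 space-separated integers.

After append 4 (leaves=[4]):
  L0: [4]
  root=4
After append 77 (leaves=[4, 77]):
  L0: [4, 77]
  L1: h(4,77)=(4*31+77)%997=201 -> [201]
  root=201
After append 79 (leaves=[4, 77, 79]):
  L0: [4, 77, 79]
  L1: h(4,77)=(4*31+77)%997=201 h(79,79)=(79*31+79)%997=534 -> [201, 534]
  L2: h(201,534)=(201*31+534)%997=783 -> [783]
  root=783
After append 19 (leaves=[4, 77, 79, 19]):
  L0: [4, 77, 79, 19]
  L1: h(4,77)=(4*31+77)%997=201 h(79,19)=(79*31+19)%997=474 -> [201, 474]
  L2: h(201,474)=(201*31+474)%997=723 -> [723]
  root=723
After append 14 (leaves=[4, 77, 79, 19, 14]):
  L0: [4, 77, 79, 19, 14]
  L1: h(4,77)=(4*31+77)%997=201 h(79,19)=(79*31+19)%997=474 h(14,14)=(14*31+14)%997=448 -> [201, 474, 448]
  L2: h(201,474)=(201*31+474)%997=723 h(448,448)=(448*31+448)%997=378 -> [723, 378]
  L3: h(723,378)=(723*31+378)%997=857 -> [857]
  root=857
After append 80 (leaves=[4, 77, 79, 19, 14, 80]):
  L0: [4, 77, 79, 19, 14, 80]
  L1: h(4,77)=(4*31+77)%997=201 h(79,19)=(79*31+19)%997=474 h(14,80)=(14*31+80)%997=514 -> [201, 474, 514]
  L2: h(201,474)=(201*31+474)%997=723 h(514,514)=(514*31+514)%997=496 -> [723, 496]
  L3: h(723,496)=(723*31+496)%997=975 -> [975]
  root=975
After append 2 (leaves=[4, 77, 79, 19, 14, 80, 2]):
  L0: [4, 77, 79, 19, 14, 80, 2]
  L1: h(4,77)=(4*31+77)%997=201 h(79,19)=(79*31+19)%997=474 h(14,80)=(14*31+80)%997=514 h(2,2)=(2*31+2)%997=64 -> [201, 474, 514, 64]
  L2: h(201,474)=(201*31+474)%997=723 h(514,64)=(514*31+64)%997=46 -> [723, 46]
  L3: h(723,46)=(723*31+46)%997=525 -> [525]
  root=525

Answer: 4 201 783 723 857 975 525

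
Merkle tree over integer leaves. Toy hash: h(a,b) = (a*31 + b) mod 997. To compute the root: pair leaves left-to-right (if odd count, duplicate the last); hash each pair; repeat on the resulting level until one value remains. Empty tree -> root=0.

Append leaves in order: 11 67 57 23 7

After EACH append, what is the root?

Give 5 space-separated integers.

After append 11 (leaves=[11]):
  L0: [11]
  root=11
After append 67 (leaves=[11, 67]):
  L0: [11, 67]
  L1: h(11,67)=(11*31+67)%997=408 -> [408]
  root=408
After append 57 (leaves=[11, 67, 57]):
  L0: [11, 67, 57]
  L1: h(11,67)=(11*31+67)%997=408 h(57,57)=(57*31+57)%997=827 -> [408, 827]
  L2: h(408,827)=(408*31+827)%997=514 -> [514]
  root=514
After append 23 (leaves=[11, 67, 57, 23]):
  L0: [11, 67, 57, 23]
  L1: h(11,67)=(11*31+67)%997=408 h(57,23)=(57*31+23)%997=793 -> [408, 793]
  L2: h(408,793)=(408*31+793)%997=480 -> [480]
  root=480
After append 7 (leaves=[11, 67, 57, 23, 7]):
  L0: [11, 67, 57, 23, 7]
  L1: h(11,67)=(11*31+67)%997=408 h(57,23)=(57*31+23)%997=793 h(7,7)=(7*31+7)%997=224 -> [408, 793, 224]
  L2: h(408,793)=(408*31+793)%997=480 h(224,224)=(224*31+224)%997=189 -> [480, 189]
  L3: h(480,189)=(480*31+189)%997=114 -> [114]
  root=114

Answer: 11 408 514 480 114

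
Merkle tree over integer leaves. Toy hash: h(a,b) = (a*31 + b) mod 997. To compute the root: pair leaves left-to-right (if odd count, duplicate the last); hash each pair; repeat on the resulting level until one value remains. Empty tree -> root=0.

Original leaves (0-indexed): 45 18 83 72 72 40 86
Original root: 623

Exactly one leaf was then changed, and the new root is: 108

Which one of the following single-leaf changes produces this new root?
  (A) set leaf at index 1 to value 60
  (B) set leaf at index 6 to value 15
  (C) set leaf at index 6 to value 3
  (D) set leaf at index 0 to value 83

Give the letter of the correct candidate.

Original leaves: [45, 18, 83, 72, 72, 40, 86]
Target new root: 108
Try each candidate change and compute the resulting root:
Candidate A: set leaf[1] = 60 -> leaves = [45, 60, 83, 72, 72, 40, 86]
  L0: [45, 60, 83, 72, 72, 40, 86]
  L1: h(45,60)=(45*31+60)%997=458 h(83,72)=(83*31+72)%997=651 h(72,40)=(72*31+40)%997=278 h(86,86)=(86*31+86)%997=758 -> [458, 651, 278, 758]
  L2: h(458,651)=(458*31+651)%997=891 h(278,758)=(278*31+758)%997=403 -> [891, 403]
  L3: h(891,403)=(891*31+403)%997=108 -> [108]
  root = 108 == target 108  ** MATCH **
Candidate B: set leaf[6] = 15 -> leaves = [45, 18, 83, 72, 72, 40, 15]
  L0: [45, 18, 83, 72, 72, 40, 15]
  L1: h(45,18)=(45*31+18)%997=416 h(83,72)=(83*31+72)%997=651 h(72,40)=(72*31+40)%997=278 h(15,15)=(15*31+15)%997=480 -> [416, 651, 278, 480]
  L2: h(416,651)=(416*31+651)%997=586 h(278,480)=(278*31+480)%997=125 -> [586, 125]
  L3: h(586,125)=(586*31+125)%997=345 -> [345]
  root = 345 != target 108
Candidate C: set leaf[6] = 3 -> leaves = [45, 18, 83, 72, 72, 40, 3]
  L0: [45, 18, 83, 72, 72, 40, 3]
  L1: h(45,18)=(45*31+18)%997=416 h(83,72)=(83*31+72)%997=651 h(72,40)=(72*31+40)%997=278 h(3,3)=(3*31+3)%997=96 -> [416, 651, 278, 96]
  L2: h(416,651)=(416*31+651)%997=586 h(278,96)=(278*31+96)%997=738 -> [586, 738]
  L3: h(586,738)=(586*31+738)%997=958 -> [958]
  root = 958 != target 108
Candidate D: set leaf[0] = 83 -> leaves = [83, 18, 83, 72, 72, 40, 86]
  L0: [83, 18, 83, 72, 72, 40, 86]
  L1: h(83,18)=(83*31+18)%997=597 h(83,72)=(83*31+72)%997=651 h(72,40)=(72*31+40)%997=278 h(86,86)=(86*31+86)%997=758 -> [597, 651, 278, 758]
  L2: h(597,651)=(597*31+651)%997=215 h(278,758)=(278*31+758)%997=403 -> [215, 403]
  L3: h(215,403)=(215*31+403)%997=89 -> [89]
  root = 89 != target 108
Candidate A produces the target root.

Answer: A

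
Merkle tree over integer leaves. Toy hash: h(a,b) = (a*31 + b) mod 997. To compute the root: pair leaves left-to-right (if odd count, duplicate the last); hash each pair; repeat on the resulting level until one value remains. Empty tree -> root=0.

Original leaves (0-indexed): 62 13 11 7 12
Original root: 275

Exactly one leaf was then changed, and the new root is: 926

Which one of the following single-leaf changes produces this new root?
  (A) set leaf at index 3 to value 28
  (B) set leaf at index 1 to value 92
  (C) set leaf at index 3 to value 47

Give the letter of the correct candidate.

Original leaves: [62, 13, 11, 7, 12]
Target new root: 926
Try each candidate change and compute the resulting root:
Candidate A: set leaf[3] = 28 -> leaves = [62, 13, 11, 28, 12]
  L0: [62, 13, 11, 28, 12]
  L1: h(62,13)=(62*31+13)%997=938 h(11,28)=(11*31+28)%997=369 h(12,12)=(12*31+12)%997=384 -> [938, 369, 384]
  L2: h(938,369)=(938*31+369)%997=534 h(384,384)=(384*31+384)%997=324 -> [534, 324]
  L3: h(534,324)=(534*31+324)%997=926 -> [926]
  root = 926 == target 926  ** MATCH **
Candidate B: set leaf[1] = 92 -> leaves = [62, 92, 11, 7, 12]
  L0: [62, 92, 11, 7, 12]
  L1: h(62,92)=(62*31+92)%997=20 h(11,7)=(11*31+7)%997=348 h(12,12)=(12*31+12)%997=384 -> [20, 348, 384]
  L2: h(20,348)=(20*31+348)%997=968 h(384,384)=(384*31+384)%997=324 -> [968, 324]
  L3: h(968,324)=(968*31+324)%997=422 -> [422]
  root = 422 != target 926
Candidate C: set leaf[3] = 47 -> leaves = [62, 13, 11, 47, 12]
  L0: [62, 13, 11, 47, 12]
  L1: h(62,13)=(62*31+13)%997=938 h(11,47)=(11*31+47)%997=388 h(12,12)=(12*31+12)%997=384 -> [938, 388, 384]
  L2: h(938,388)=(938*31+388)%997=553 h(384,384)=(384*31+384)%997=324 -> [553, 324]
  L3: h(553,324)=(553*31+324)%997=518 -> [518]
  root = 518 != target 926
Candidate A produces the target root.

Answer: A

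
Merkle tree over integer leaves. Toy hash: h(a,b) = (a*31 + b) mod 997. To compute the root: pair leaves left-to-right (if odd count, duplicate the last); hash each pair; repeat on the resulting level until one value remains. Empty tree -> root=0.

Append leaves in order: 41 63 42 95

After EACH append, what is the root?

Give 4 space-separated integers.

After append 41 (leaves=[41]):
  L0: [41]
  root=41
After append 63 (leaves=[41, 63]):
  L0: [41, 63]
  L1: h(41,63)=(41*31+63)%997=337 -> [337]
  root=337
After append 42 (leaves=[41, 63, 42]):
  L0: [41, 63, 42]
  L1: h(41,63)=(41*31+63)%997=337 h(42,42)=(42*31+42)%997=347 -> [337, 347]
  L2: h(337,347)=(337*31+347)%997=824 -> [824]
  root=824
After append 95 (leaves=[41, 63, 42, 95]):
  L0: [41, 63, 42, 95]
  L1: h(41,63)=(41*31+63)%997=337 h(42,95)=(42*31+95)%997=400 -> [337, 400]
  L2: h(337,400)=(337*31+400)%997=877 -> [877]
  root=877

Answer: 41 337 824 877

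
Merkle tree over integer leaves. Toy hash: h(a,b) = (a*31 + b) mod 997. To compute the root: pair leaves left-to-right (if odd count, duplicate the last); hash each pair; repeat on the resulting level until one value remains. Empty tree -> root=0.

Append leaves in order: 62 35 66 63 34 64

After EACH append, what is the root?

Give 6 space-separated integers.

Answer: 62 960 965 962 830 793

Derivation:
After append 62 (leaves=[62]):
  L0: [62]
  root=62
After append 35 (leaves=[62, 35]):
  L0: [62, 35]
  L1: h(62,35)=(62*31+35)%997=960 -> [960]
  root=960
After append 66 (leaves=[62, 35, 66]):
  L0: [62, 35, 66]
  L1: h(62,35)=(62*31+35)%997=960 h(66,66)=(66*31+66)%997=118 -> [960, 118]
  L2: h(960,118)=(960*31+118)%997=965 -> [965]
  root=965
After append 63 (leaves=[62, 35, 66, 63]):
  L0: [62, 35, 66, 63]
  L1: h(62,35)=(62*31+35)%997=960 h(66,63)=(66*31+63)%997=115 -> [960, 115]
  L2: h(960,115)=(960*31+115)%997=962 -> [962]
  root=962
After append 34 (leaves=[62, 35, 66, 63, 34]):
  L0: [62, 35, 66, 63, 34]
  L1: h(62,35)=(62*31+35)%997=960 h(66,63)=(66*31+63)%997=115 h(34,34)=(34*31+34)%997=91 -> [960, 115, 91]
  L2: h(960,115)=(960*31+115)%997=962 h(91,91)=(91*31+91)%997=918 -> [962, 918]
  L3: h(962,918)=(962*31+918)%997=830 -> [830]
  root=830
After append 64 (leaves=[62, 35, 66, 63, 34, 64]):
  L0: [62, 35, 66, 63, 34, 64]
  L1: h(62,35)=(62*31+35)%997=960 h(66,63)=(66*31+63)%997=115 h(34,64)=(34*31+64)%997=121 -> [960, 115, 121]
  L2: h(960,115)=(960*31+115)%997=962 h(121,121)=(121*31+121)%997=881 -> [962, 881]
  L3: h(962,881)=(962*31+881)%997=793 -> [793]
  root=793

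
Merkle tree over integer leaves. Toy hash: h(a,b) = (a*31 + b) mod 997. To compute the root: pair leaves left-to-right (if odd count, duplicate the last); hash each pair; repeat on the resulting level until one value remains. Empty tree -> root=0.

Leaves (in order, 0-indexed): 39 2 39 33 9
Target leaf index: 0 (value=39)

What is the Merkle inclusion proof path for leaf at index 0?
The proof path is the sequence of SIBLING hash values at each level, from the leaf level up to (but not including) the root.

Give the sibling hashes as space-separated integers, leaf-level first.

L0 (leaves): [39, 2, 39, 33, 9], target index=0
L1: h(39,2)=(39*31+2)%997=214 [pair 0] h(39,33)=(39*31+33)%997=245 [pair 1] h(9,9)=(9*31+9)%997=288 [pair 2] -> [214, 245, 288]
  Sibling for proof at L0: 2
L2: h(214,245)=(214*31+245)%997=897 [pair 0] h(288,288)=(288*31+288)%997=243 [pair 1] -> [897, 243]
  Sibling for proof at L1: 245
L3: h(897,243)=(897*31+243)%997=134 [pair 0] -> [134]
  Sibling for proof at L2: 243
Root: 134
Proof path (sibling hashes from leaf to root): [2, 245, 243]

Answer: 2 245 243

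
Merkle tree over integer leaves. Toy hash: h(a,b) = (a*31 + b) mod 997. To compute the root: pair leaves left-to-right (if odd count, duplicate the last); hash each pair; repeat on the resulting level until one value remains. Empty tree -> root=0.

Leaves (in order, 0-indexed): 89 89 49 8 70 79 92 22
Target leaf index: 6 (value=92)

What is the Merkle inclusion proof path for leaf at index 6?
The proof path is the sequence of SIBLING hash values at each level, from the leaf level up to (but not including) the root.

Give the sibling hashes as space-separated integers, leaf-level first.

L0 (leaves): [89, 89, 49, 8, 70, 79, 92, 22], target index=6
L1: h(89,89)=(89*31+89)%997=854 [pair 0] h(49,8)=(49*31+8)%997=530 [pair 1] h(70,79)=(70*31+79)%997=255 [pair 2] h(92,22)=(92*31+22)%997=880 [pair 3] -> [854, 530, 255, 880]
  Sibling for proof at L0: 22
L2: h(854,530)=(854*31+530)%997=85 [pair 0] h(255,880)=(255*31+880)%997=809 [pair 1] -> [85, 809]
  Sibling for proof at L1: 255
L3: h(85,809)=(85*31+809)%997=453 [pair 0] -> [453]
  Sibling for proof at L2: 85
Root: 453
Proof path (sibling hashes from leaf to root): [22, 255, 85]

Answer: 22 255 85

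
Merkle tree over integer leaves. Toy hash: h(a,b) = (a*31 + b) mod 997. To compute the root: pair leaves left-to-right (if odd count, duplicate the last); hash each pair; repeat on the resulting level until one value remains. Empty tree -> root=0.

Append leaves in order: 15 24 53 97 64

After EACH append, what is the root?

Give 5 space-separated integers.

Answer: 15 489 903 947 178

Derivation:
After append 15 (leaves=[15]):
  L0: [15]
  root=15
After append 24 (leaves=[15, 24]):
  L0: [15, 24]
  L1: h(15,24)=(15*31+24)%997=489 -> [489]
  root=489
After append 53 (leaves=[15, 24, 53]):
  L0: [15, 24, 53]
  L1: h(15,24)=(15*31+24)%997=489 h(53,53)=(53*31+53)%997=699 -> [489, 699]
  L2: h(489,699)=(489*31+699)%997=903 -> [903]
  root=903
After append 97 (leaves=[15, 24, 53, 97]):
  L0: [15, 24, 53, 97]
  L1: h(15,24)=(15*31+24)%997=489 h(53,97)=(53*31+97)%997=743 -> [489, 743]
  L2: h(489,743)=(489*31+743)%997=947 -> [947]
  root=947
After append 64 (leaves=[15, 24, 53, 97, 64]):
  L0: [15, 24, 53, 97, 64]
  L1: h(15,24)=(15*31+24)%997=489 h(53,97)=(53*31+97)%997=743 h(64,64)=(64*31+64)%997=54 -> [489, 743, 54]
  L2: h(489,743)=(489*31+743)%997=947 h(54,54)=(54*31+54)%997=731 -> [947, 731]
  L3: h(947,731)=(947*31+731)%997=178 -> [178]
  root=178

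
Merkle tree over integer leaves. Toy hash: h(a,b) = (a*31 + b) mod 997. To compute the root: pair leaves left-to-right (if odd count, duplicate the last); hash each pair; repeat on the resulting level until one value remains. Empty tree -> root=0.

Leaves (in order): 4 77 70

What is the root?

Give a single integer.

Answer: 495

Derivation:
L0: [4, 77, 70]
L1: h(4,77)=(4*31+77)%997=201 h(70,70)=(70*31+70)%997=246 -> [201, 246]
L2: h(201,246)=(201*31+246)%997=495 -> [495]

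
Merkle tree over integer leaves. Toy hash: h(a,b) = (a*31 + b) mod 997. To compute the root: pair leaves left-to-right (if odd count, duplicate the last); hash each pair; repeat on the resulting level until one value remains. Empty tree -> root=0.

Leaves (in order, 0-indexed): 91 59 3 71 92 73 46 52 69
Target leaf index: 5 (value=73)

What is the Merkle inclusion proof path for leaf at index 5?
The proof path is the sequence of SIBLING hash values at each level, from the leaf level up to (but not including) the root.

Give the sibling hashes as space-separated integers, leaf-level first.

L0 (leaves): [91, 59, 3, 71, 92, 73, 46, 52, 69], target index=5
L1: h(91,59)=(91*31+59)%997=886 [pair 0] h(3,71)=(3*31+71)%997=164 [pair 1] h(92,73)=(92*31+73)%997=931 [pair 2] h(46,52)=(46*31+52)%997=481 [pair 3] h(69,69)=(69*31+69)%997=214 [pair 4] -> [886, 164, 931, 481, 214]
  Sibling for proof at L0: 92
L2: h(886,164)=(886*31+164)%997=711 [pair 0] h(931,481)=(931*31+481)%997=429 [pair 1] h(214,214)=(214*31+214)%997=866 [pair 2] -> [711, 429, 866]
  Sibling for proof at L1: 481
L3: h(711,429)=(711*31+429)%997=536 [pair 0] h(866,866)=(866*31+866)%997=793 [pair 1] -> [536, 793]
  Sibling for proof at L2: 711
L4: h(536,793)=(536*31+793)%997=460 [pair 0] -> [460]
  Sibling for proof at L3: 793
Root: 460
Proof path (sibling hashes from leaf to root): [92, 481, 711, 793]

Answer: 92 481 711 793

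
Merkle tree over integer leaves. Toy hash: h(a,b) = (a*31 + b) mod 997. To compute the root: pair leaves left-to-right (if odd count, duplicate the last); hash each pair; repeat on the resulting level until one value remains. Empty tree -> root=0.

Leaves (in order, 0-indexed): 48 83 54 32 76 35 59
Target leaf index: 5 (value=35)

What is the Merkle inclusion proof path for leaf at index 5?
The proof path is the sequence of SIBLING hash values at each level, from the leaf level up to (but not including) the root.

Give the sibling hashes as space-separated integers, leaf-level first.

Answer: 76 891 557

Derivation:
L0 (leaves): [48, 83, 54, 32, 76, 35, 59], target index=5
L1: h(48,83)=(48*31+83)%997=574 [pair 0] h(54,32)=(54*31+32)%997=709 [pair 1] h(76,35)=(76*31+35)%997=397 [pair 2] h(59,59)=(59*31+59)%997=891 [pair 3] -> [574, 709, 397, 891]
  Sibling for proof at L0: 76
L2: h(574,709)=(574*31+709)%997=557 [pair 0] h(397,891)=(397*31+891)%997=237 [pair 1] -> [557, 237]
  Sibling for proof at L1: 891
L3: h(557,237)=(557*31+237)%997=555 [pair 0] -> [555]
  Sibling for proof at L2: 557
Root: 555
Proof path (sibling hashes from leaf to root): [76, 891, 557]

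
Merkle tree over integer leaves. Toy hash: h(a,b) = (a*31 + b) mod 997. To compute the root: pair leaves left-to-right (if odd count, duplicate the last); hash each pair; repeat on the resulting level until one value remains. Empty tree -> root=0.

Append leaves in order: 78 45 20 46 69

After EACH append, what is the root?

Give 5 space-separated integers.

Answer: 78 469 224 250 640

Derivation:
After append 78 (leaves=[78]):
  L0: [78]
  root=78
After append 45 (leaves=[78, 45]):
  L0: [78, 45]
  L1: h(78,45)=(78*31+45)%997=469 -> [469]
  root=469
After append 20 (leaves=[78, 45, 20]):
  L0: [78, 45, 20]
  L1: h(78,45)=(78*31+45)%997=469 h(20,20)=(20*31+20)%997=640 -> [469, 640]
  L2: h(469,640)=(469*31+640)%997=224 -> [224]
  root=224
After append 46 (leaves=[78, 45, 20, 46]):
  L0: [78, 45, 20, 46]
  L1: h(78,45)=(78*31+45)%997=469 h(20,46)=(20*31+46)%997=666 -> [469, 666]
  L2: h(469,666)=(469*31+666)%997=250 -> [250]
  root=250
After append 69 (leaves=[78, 45, 20, 46, 69]):
  L0: [78, 45, 20, 46, 69]
  L1: h(78,45)=(78*31+45)%997=469 h(20,46)=(20*31+46)%997=666 h(69,69)=(69*31+69)%997=214 -> [469, 666, 214]
  L2: h(469,666)=(469*31+666)%997=250 h(214,214)=(214*31+214)%997=866 -> [250, 866]
  L3: h(250,866)=(250*31+866)%997=640 -> [640]
  root=640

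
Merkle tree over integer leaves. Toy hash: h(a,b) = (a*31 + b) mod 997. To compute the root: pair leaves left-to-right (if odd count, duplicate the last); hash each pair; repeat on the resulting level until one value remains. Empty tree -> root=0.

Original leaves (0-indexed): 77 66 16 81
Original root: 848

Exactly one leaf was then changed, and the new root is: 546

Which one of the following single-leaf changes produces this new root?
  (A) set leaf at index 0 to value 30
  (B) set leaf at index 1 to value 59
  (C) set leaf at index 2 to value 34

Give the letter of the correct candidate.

Original leaves: [77, 66, 16, 81]
Target new root: 546
Try each candidate change and compute the resulting root:
Candidate A: set leaf[0] = 30 -> leaves = [30, 66, 16, 81]
  L0: [30, 66, 16, 81]
  L1: h(30,66)=(30*31+66)%997=996 h(16,81)=(16*31+81)%997=577 -> [996, 577]
  L2: h(996,577)=(996*31+577)%997=546 -> [546]
  root = 546 == target 546  ** MATCH **
Candidate B: set leaf[1] = 59 -> leaves = [77, 59, 16, 81]
  L0: [77, 59, 16, 81]
  L1: h(77,59)=(77*31+59)%997=452 h(16,81)=(16*31+81)%997=577 -> [452, 577]
  L2: h(452,577)=(452*31+577)%997=631 -> [631]
  root = 631 != target 546
Candidate C: set leaf[2] = 34 -> leaves = [77, 66, 34, 81]
  L0: [77, 66, 34, 81]
  L1: h(77,66)=(77*31+66)%997=459 h(34,81)=(34*31+81)%997=138 -> [459, 138]
  L2: h(459,138)=(459*31+138)%997=409 -> [409]
  root = 409 != target 546
Candidate A produces the target root.

Answer: A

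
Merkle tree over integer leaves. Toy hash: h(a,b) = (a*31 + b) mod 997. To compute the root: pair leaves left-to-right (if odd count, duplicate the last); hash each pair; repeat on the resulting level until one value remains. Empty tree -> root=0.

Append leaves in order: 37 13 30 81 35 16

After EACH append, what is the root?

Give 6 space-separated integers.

After append 37 (leaves=[37]):
  L0: [37]
  root=37
After append 13 (leaves=[37, 13]):
  L0: [37, 13]
  L1: h(37,13)=(37*31+13)%997=163 -> [163]
  root=163
After append 30 (leaves=[37, 13, 30]):
  L0: [37, 13, 30]
  L1: h(37,13)=(37*31+13)%997=163 h(30,30)=(30*31+30)%997=960 -> [163, 960]
  L2: h(163,960)=(163*31+960)%997=31 -> [31]
  root=31
After append 81 (leaves=[37, 13, 30, 81]):
  L0: [37, 13, 30, 81]
  L1: h(37,13)=(37*31+13)%997=163 h(30,81)=(30*31+81)%997=14 -> [163, 14]
  L2: h(163,14)=(163*31+14)%997=82 -> [82]
  root=82
After append 35 (leaves=[37, 13, 30, 81, 35]):
  L0: [37, 13, 30, 81, 35]
  L1: h(37,13)=(37*31+13)%997=163 h(30,81)=(30*31+81)%997=14 h(35,35)=(35*31+35)%997=123 -> [163, 14, 123]
  L2: h(163,14)=(163*31+14)%997=82 h(123,123)=(123*31+123)%997=945 -> [82, 945]
  L3: h(82,945)=(82*31+945)%997=496 -> [496]
  root=496
After append 16 (leaves=[37, 13, 30, 81, 35, 16]):
  L0: [37, 13, 30, 81, 35, 16]
  L1: h(37,13)=(37*31+13)%997=163 h(30,81)=(30*31+81)%997=14 h(35,16)=(35*31+16)%997=104 -> [163, 14, 104]
  L2: h(163,14)=(163*31+14)%997=82 h(104,104)=(104*31+104)%997=337 -> [82, 337]
  L3: h(82,337)=(82*31+337)%997=885 -> [885]
  root=885

Answer: 37 163 31 82 496 885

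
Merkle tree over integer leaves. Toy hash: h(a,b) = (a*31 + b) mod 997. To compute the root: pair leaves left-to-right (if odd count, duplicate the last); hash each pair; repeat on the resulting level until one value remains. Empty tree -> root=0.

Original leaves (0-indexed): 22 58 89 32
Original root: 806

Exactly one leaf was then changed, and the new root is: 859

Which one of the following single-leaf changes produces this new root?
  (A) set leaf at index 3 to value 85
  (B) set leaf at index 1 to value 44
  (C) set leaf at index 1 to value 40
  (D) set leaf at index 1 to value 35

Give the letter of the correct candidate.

Answer: A

Derivation:
Original leaves: [22, 58, 89, 32]
Target new root: 859
Try each candidate change and compute the resulting root:
Candidate A: set leaf[3] = 85 -> leaves = [22, 58, 89, 85]
  L0: [22, 58, 89, 85]
  L1: h(22,58)=(22*31+58)%997=740 h(89,85)=(89*31+85)%997=850 -> [740, 850]
  L2: h(740,850)=(740*31+850)%997=859 -> [859]
  root = 859 == target 859  ** MATCH **
Candidate B: set leaf[1] = 44 -> leaves = [22, 44, 89, 32]
  L0: [22, 44, 89, 32]
  L1: h(22,44)=(22*31+44)%997=726 h(89,32)=(89*31+32)%997=797 -> [726, 797]
  L2: h(726,797)=(726*31+797)%997=372 -> [372]
  root = 372 != target 859
Candidate C: set leaf[1] = 40 -> leaves = [22, 40, 89, 32]
  L0: [22, 40, 89, 32]
  L1: h(22,40)=(22*31+40)%997=722 h(89,32)=(89*31+32)%997=797 -> [722, 797]
  L2: h(722,797)=(722*31+797)%997=248 -> [248]
  root = 248 != target 859
Candidate D: set leaf[1] = 35 -> leaves = [22, 35, 89, 32]
  L0: [22, 35, 89, 32]
  L1: h(22,35)=(22*31+35)%997=717 h(89,32)=(89*31+32)%997=797 -> [717, 797]
  L2: h(717,797)=(717*31+797)%997=93 -> [93]
  root = 93 != target 859
Candidate A produces the target root.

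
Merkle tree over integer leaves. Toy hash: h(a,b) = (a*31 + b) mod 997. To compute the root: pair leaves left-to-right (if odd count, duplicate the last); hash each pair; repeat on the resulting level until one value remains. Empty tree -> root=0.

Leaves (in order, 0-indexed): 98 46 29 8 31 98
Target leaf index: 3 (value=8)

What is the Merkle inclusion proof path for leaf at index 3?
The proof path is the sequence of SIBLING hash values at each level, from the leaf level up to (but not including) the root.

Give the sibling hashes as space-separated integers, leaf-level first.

Answer: 29 93 987

Derivation:
L0 (leaves): [98, 46, 29, 8, 31, 98], target index=3
L1: h(98,46)=(98*31+46)%997=93 [pair 0] h(29,8)=(29*31+8)%997=907 [pair 1] h(31,98)=(31*31+98)%997=62 [pair 2] -> [93, 907, 62]
  Sibling for proof at L0: 29
L2: h(93,907)=(93*31+907)%997=799 [pair 0] h(62,62)=(62*31+62)%997=987 [pair 1] -> [799, 987]
  Sibling for proof at L1: 93
L3: h(799,987)=(799*31+987)%997=831 [pair 0] -> [831]
  Sibling for proof at L2: 987
Root: 831
Proof path (sibling hashes from leaf to root): [29, 93, 987]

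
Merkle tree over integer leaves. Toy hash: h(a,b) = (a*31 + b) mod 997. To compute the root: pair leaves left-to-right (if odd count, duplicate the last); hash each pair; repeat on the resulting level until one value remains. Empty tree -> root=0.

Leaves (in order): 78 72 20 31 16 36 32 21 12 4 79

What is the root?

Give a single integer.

L0: [78, 72, 20, 31, 16, 36, 32, 21, 12, 4, 79]
L1: h(78,72)=(78*31+72)%997=496 h(20,31)=(20*31+31)%997=651 h(16,36)=(16*31+36)%997=532 h(32,21)=(32*31+21)%997=16 h(12,4)=(12*31+4)%997=376 h(79,79)=(79*31+79)%997=534 -> [496, 651, 532, 16, 376, 534]
L2: h(496,651)=(496*31+651)%997=75 h(532,16)=(532*31+16)%997=556 h(376,534)=(376*31+534)%997=226 -> [75, 556, 226]
L3: h(75,556)=(75*31+556)%997=887 h(226,226)=(226*31+226)%997=253 -> [887, 253]
L4: h(887,253)=(887*31+253)%997=831 -> [831]

Answer: 831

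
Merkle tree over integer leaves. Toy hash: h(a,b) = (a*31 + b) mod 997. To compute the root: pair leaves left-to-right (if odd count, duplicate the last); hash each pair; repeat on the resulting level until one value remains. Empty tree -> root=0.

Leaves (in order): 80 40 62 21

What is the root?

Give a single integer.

Answer: 303

Derivation:
L0: [80, 40, 62, 21]
L1: h(80,40)=(80*31+40)%997=526 h(62,21)=(62*31+21)%997=946 -> [526, 946]
L2: h(526,946)=(526*31+946)%997=303 -> [303]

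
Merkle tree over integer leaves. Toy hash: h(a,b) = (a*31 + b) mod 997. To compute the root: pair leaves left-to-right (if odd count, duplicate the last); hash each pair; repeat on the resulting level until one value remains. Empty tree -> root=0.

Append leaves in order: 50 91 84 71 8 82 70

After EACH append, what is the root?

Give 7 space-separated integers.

After append 50 (leaves=[50]):
  L0: [50]
  root=50
After append 91 (leaves=[50, 91]):
  L0: [50, 91]
  L1: h(50,91)=(50*31+91)%997=644 -> [644]
  root=644
After append 84 (leaves=[50, 91, 84]):
  L0: [50, 91, 84]
  L1: h(50,91)=(50*31+91)%997=644 h(84,84)=(84*31+84)%997=694 -> [644, 694]
  L2: h(644,694)=(644*31+694)%997=718 -> [718]
  root=718
After append 71 (leaves=[50, 91, 84, 71]):
  L0: [50, 91, 84, 71]
  L1: h(50,91)=(50*31+91)%997=644 h(84,71)=(84*31+71)%997=681 -> [644, 681]
  L2: h(644,681)=(644*31+681)%997=705 -> [705]
  root=705
After append 8 (leaves=[50, 91, 84, 71, 8]):
  L0: [50, 91, 84, 71, 8]
  L1: h(50,91)=(50*31+91)%997=644 h(84,71)=(84*31+71)%997=681 h(8,8)=(8*31+8)%997=256 -> [644, 681, 256]
  L2: h(644,681)=(644*31+681)%997=705 h(256,256)=(256*31+256)%997=216 -> [705, 216]
  L3: h(705,216)=(705*31+216)%997=137 -> [137]
  root=137
After append 82 (leaves=[50, 91, 84, 71, 8, 82]):
  L0: [50, 91, 84, 71, 8, 82]
  L1: h(50,91)=(50*31+91)%997=644 h(84,71)=(84*31+71)%997=681 h(8,82)=(8*31+82)%997=330 -> [644, 681, 330]
  L2: h(644,681)=(644*31+681)%997=705 h(330,330)=(330*31+330)%997=590 -> [705, 590]
  L3: h(705,590)=(705*31+590)%997=511 -> [511]
  root=511
After append 70 (leaves=[50, 91, 84, 71, 8, 82, 70]):
  L0: [50, 91, 84, 71, 8, 82, 70]
  L1: h(50,91)=(50*31+91)%997=644 h(84,71)=(84*31+71)%997=681 h(8,82)=(8*31+82)%997=330 h(70,70)=(70*31+70)%997=246 -> [644, 681, 330, 246]
  L2: h(644,681)=(644*31+681)%997=705 h(330,246)=(330*31+246)%997=506 -> [705, 506]
  L3: h(705,506)=(705*31+506)%997=427 -> [427]
  root=427

Answer: 50 644 718 705 137 511 427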